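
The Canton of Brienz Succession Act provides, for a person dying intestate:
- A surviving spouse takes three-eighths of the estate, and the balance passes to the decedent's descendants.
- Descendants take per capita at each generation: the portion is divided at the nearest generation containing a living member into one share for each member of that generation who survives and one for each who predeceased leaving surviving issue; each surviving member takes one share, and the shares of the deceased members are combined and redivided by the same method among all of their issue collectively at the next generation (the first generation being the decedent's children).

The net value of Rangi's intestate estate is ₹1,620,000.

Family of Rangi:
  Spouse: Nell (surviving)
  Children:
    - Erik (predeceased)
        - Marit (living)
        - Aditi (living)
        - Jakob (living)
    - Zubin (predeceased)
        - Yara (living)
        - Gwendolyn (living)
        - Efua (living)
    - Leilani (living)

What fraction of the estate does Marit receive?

Marit receives 5/72 of the estate.

Nell takes three-eighths of ₹1,620,000 = ₹607,500. The remaining ₹1,012,500 passes to the descendants.
The descendants' portion (₹1,012,500) is divided at the children's generation into 3 shares of ₹337,500. Leilani takes ₹337,500. The 2 shares of the deceased (Erik and Zubin) are combined into a pool of ₹675,000.
That pool (₹675,000) is divided at the grandchildren's generation equally among Marit, Aditi, Jakob, Yara, Gwendolyn, and Efua: ₹112,500 each.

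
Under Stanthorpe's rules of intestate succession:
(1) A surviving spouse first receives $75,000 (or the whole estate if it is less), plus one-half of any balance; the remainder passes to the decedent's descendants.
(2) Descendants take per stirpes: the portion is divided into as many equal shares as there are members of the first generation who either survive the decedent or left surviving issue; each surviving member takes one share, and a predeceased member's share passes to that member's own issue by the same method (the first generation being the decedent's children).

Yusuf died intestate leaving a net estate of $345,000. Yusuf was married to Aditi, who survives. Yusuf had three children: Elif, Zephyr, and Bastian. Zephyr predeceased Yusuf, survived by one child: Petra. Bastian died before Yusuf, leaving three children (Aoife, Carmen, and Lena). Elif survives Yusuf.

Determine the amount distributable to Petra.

Aditi first takes $75,000, leaving a balance of $270,000. Aditi then takes one-half of the balance ($135,000), for a total of $210,000. The remaining $135,000 passes to the descendants.
The descendants' portion ($135,000) is divided into 3 shares of $45,000: Elif takes $45,000; Zephyr's $45,000 share passes to Zephyr's issue; Bastian's $45,000 share passes to Bastian's issue.
Zephyr's share ($45,000) passes entirely to Petra.
Bastian's share ($45,000) is divided into 3 shares of $15,000: Aoife, Carmen, and Lena each take $15,000.

Petra receives $45,000.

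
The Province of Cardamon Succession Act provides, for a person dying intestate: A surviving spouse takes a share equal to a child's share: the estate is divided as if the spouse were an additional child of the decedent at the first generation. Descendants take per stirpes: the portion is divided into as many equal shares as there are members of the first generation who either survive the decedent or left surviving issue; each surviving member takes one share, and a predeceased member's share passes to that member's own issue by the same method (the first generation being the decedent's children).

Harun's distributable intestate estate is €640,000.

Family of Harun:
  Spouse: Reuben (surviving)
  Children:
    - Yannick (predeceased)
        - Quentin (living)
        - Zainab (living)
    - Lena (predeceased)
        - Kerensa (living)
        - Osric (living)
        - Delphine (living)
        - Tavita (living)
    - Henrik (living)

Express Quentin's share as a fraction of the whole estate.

Quentin receives 1/8 of the estate.

The spouse counts as an additional share at the children's level, so there are 4 primary shares of €160,000. Reuben takes one such share (€160,000).
The children's combined portion (€480,000) is divided into 3 shares of €160,000: Henrik takes €160,000; Yannick's €160,000 share passes to Yannick's issue; Lena's €160,000 share passes to Lena's issue.
Yannick's share (€160,000) is divided into 2 shares of €80,000: Quentin and Zainab each take €80,000.
Lena's share (€160,000) is divided into 4 shares of €40,000: Kerensa, Osric, Delphine, and Tavita each take €40,000.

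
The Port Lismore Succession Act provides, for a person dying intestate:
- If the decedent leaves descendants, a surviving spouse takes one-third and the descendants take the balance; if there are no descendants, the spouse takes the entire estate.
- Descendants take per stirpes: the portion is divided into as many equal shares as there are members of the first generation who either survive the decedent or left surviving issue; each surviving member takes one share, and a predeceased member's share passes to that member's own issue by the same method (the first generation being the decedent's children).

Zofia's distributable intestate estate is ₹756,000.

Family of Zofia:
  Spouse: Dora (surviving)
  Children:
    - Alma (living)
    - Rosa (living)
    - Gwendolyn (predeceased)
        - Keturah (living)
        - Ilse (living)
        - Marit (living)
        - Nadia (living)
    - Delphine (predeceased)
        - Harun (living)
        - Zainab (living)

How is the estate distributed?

Dora takes one-third of ₹756,000 = ₹252,000. The remaining ₹504,000 passes to the descendants.
The descendants' portion (₹504,000) is divided into 4 shares of ₹126,000: Alma and Rosa each take ₹126,000; Gwendolyn's ₹126,000 share passes to Gwendolyn's issue; Delphine's ₹126,000 share passes to Delphine's issue.
Gwendolyn's share (₹126,000) is divided into 4 shares of ₹31,500: Keturah, Ilse, Marit, and Nadia each take ₹31,500.
Delphine's share (₹126,000) is divided into 2 shares of ₹63,000: Harun and Zainab each take ₹63,000.

Dora: ₹252,000; Alma: ₹126,000; Rosa: ₹126,000; Keturah: ₹31,500; Ilse: ₹31,500; Marit: ₹31,500; Nadia: ₹31,500; Harun: ₹63,000; Zainab: ₹63,000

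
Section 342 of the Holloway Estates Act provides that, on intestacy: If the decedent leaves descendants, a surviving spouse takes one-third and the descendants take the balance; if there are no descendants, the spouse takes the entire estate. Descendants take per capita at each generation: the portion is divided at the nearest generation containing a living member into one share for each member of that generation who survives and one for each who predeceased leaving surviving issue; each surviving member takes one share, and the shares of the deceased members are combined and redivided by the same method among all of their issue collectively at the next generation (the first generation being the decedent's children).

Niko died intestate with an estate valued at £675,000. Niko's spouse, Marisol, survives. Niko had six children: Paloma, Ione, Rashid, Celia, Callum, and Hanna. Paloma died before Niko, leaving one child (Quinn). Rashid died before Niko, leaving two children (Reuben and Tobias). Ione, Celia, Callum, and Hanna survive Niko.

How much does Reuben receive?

Reuben receives £50,000.

Marisol takes one-third of £675,000 = £225,000. The remaining £450,000 passes to the descendants.
The descendants' portion (£450,000) is divided at the children's generation into 6 shares of £75,000. Ione, Celia, Callum, and Hanna each take £75,000. The 2 shares of the deceased (Paloma and Rashid) are combined into a pool of £150,000.
That pool (£150,000) is divided at the grandchildren's generation equally among Quinn, Reuben, and Tobias: £50,000 each.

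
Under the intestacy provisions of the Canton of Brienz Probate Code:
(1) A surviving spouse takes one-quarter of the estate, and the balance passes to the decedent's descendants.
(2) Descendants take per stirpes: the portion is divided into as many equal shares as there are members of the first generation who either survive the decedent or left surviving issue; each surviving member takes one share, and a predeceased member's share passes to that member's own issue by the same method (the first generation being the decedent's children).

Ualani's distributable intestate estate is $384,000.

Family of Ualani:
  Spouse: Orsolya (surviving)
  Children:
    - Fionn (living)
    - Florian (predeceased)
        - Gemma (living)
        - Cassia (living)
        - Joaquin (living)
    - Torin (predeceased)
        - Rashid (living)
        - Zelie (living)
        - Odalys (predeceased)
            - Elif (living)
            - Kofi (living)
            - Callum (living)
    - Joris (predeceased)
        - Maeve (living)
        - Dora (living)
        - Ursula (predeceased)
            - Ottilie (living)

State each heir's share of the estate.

Orsolya takes one-quarter of $384,000 = $96,000. The remaining $288,000 passes to the descendants.
The descendants' portion ($288,000) is divided into 4 shares of $72,000: Fionn takes $72,000; Florian's $72,000 share passes to Florian's issue; Torin's $72,000 share passes to Torin's issue; Joris's $72,000 share passes to Joris's issue.
Florian's share ($72,000) is divided into 3 shares of $24,000: Gemma, Cassia, and Joaquin each take $24,000.
Torin's share ($72,000) is divided into 3 shares of $24,000: Rashid and Zelie each take $24,000; Odalys's $24,000 share passes to Odalys's issue.
Odalys's share ($24,000) is divided into 3 shares of $8,000: Elif, Kofi, and Callum each take $8,000.
Joris's share ($72,000) is divided into 3 shares of $24,000: Maeve and Dora each take $24,000; Ursula's $24,000 share passes to Ursula's issue.
Ursula's share ($24,000) passes entirely to Ottilie.

Orsolya: $96,000; Fionn: $72,000; Gemma: $24,000; Cassia: $24,000; Joaquin: $24,000; Rashid: $24,000; Zelie: $24,000; Elif: $8,000; Kofi: $8,000; Callum: $8,000; Maeve: $24,000; Dora: $24,000; Ottilie: $24,000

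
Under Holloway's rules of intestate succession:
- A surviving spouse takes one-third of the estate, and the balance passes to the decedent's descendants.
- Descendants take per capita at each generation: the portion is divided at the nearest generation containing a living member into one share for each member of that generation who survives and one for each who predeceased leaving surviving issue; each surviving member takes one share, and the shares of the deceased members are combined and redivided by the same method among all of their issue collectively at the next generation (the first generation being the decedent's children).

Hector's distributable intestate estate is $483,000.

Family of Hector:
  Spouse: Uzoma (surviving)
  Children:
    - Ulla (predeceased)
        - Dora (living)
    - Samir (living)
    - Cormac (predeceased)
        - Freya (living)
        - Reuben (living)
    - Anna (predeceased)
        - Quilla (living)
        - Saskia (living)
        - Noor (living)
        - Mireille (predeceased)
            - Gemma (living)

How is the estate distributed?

Uzoma takes one-third of $483,000 = $161,000. The remaining $322,000 passes to the descendants.
The descendants' portion ($322,000) is divided at the children's generation into 4 shares of $80,500. Samir takes $80,500. The 3 shares of the deceased (Ulla, Cormac, and Anna) are combined into a pool of $241,500.
That pool ($241,500) is divided at the grandchildren's generation into 7 shares of $34,500. Dora, Freya, Reuben, Quilla, Saskia, and Noor each take $34,500. The remaining share for the deceased Mireille ($34,500) is carried to the next generation.
That pool ($34,500) passes entirely to Gemma, the sole taker at the great-grandchildren's generation.

Uzoma: $161,000; Dora: $34,500; Samir: $80,500; Freya: $34,500; Reuben: $34,500; Quilla: $34,500; Saskia: $34,500; Noor: $34,500; Gemma: $34,500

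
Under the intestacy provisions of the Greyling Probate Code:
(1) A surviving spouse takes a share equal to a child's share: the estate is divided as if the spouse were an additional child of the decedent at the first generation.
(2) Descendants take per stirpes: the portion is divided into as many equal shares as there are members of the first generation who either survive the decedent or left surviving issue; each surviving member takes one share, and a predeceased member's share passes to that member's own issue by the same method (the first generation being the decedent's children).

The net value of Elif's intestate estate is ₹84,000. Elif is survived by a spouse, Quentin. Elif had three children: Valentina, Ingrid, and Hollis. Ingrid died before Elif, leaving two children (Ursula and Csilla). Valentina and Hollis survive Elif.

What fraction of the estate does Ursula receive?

Ursula receives 1/8 of the estate.

The spouse counts as an additional share at the children's level, so there are 4 primary shares of ₹21,000. Quentin takes one such share (₹21,000).
The children's combined portion (₹63,000) is divided into 3 shares of ₹21,000: Valentina and Hollis each take ₹21,000; Ingrid's ₹21,000 share passes to Ingrid's issue.
Ingrid's share (₹21,000) is divided into 2 shares of ₹10,500: Ursula and Csilla each take ₹10,500.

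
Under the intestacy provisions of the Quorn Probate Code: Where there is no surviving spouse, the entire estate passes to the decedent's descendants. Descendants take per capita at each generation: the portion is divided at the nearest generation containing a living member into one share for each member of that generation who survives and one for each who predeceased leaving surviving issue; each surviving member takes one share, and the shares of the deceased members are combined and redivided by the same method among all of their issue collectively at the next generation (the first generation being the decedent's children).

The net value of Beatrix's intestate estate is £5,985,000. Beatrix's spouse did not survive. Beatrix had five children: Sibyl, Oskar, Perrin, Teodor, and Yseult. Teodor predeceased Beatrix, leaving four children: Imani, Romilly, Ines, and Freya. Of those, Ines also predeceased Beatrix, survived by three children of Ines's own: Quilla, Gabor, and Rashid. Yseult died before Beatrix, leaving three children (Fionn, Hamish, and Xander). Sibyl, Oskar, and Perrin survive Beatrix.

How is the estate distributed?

Sibyl: £1,197,000; Oskar: £1,197,000; Perrin: £1,197,000; Imani: £342,000; Romilly: £342,000; Quilla: £114,000; Gabor: £114,000; Rashid: £114,000; Freya: £342,000; Fionn: £342,000; Hamish: £342,000; Xander: £342,000

The entire £5,985,000 passes to the descendants.
That amount (£5,985,000) is divided at the children's generation into 5 shares of £1,197,000. Sibyl, Oskar, and Perrin each take £1,197,000. The 2 shares of the deceased (Teodor and Yseult) are combined into a pool of £2,394,000.
That pool (£2,394,000) is divided at the grandchildren's generation into 7 shares of £342,000. Imani, Romilly, Freya, Fionn, Hamish, and Xander each take £342,000. The remaining share for the deceased Ines (£342,000) is carried to the next generation.
That pool (£342,000) is divided at the great-grandchildren's generation equally among Quilla, Gabor, and Rashid: £114,000 each.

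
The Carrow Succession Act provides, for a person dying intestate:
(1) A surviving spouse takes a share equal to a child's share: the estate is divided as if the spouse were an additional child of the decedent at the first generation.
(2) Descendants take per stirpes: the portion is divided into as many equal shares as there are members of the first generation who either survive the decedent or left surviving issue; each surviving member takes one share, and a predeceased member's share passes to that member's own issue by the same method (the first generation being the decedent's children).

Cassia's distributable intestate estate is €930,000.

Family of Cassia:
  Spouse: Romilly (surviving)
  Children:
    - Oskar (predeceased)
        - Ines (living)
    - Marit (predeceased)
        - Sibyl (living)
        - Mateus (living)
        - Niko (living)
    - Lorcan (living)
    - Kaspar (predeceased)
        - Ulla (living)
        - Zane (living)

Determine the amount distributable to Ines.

Ines receives €186,000.

The spouse counts as an additional share at the children's level, so there are 5 primary shares of €186,000. Romilly takes one such share (€186,000).
The children's combined portion (€744,000) is divided into 4 shares of €186,000: Lorcan takes €186,000; Oskar's €186,000 share passes to Oskar's issue; Marit's €186,000 share passes to Marit's issue; Kaspar's €186,000 share passes to Kaspar's issue.
Oskar's share (€186,000) passes entirely to Ines.
Marit's share (€186,000) is divided into 3 shares of €62,000: Sibyl, Mateus, and Niko each take €62,000.
Kaspar's share (€186,000) is divided into 2 shares of €93,000: Ulla and Zane each take €93,000.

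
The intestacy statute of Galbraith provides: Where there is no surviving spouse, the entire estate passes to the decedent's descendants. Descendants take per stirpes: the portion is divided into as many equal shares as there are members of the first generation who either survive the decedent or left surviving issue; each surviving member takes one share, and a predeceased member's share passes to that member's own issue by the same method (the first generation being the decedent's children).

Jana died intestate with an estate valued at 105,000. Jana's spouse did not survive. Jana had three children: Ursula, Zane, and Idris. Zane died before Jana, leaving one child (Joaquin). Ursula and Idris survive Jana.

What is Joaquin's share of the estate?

The entire 105,000 passes to the descendants.
That amount (105,000) is divided into 3 shares of 35,000: Ursula and Idris each take 35,000; Zane's 35,000 share passes to Zane's issue.
Zane's share (35,000) passes entirely to Joaquin.

Joaquin receives 35,000.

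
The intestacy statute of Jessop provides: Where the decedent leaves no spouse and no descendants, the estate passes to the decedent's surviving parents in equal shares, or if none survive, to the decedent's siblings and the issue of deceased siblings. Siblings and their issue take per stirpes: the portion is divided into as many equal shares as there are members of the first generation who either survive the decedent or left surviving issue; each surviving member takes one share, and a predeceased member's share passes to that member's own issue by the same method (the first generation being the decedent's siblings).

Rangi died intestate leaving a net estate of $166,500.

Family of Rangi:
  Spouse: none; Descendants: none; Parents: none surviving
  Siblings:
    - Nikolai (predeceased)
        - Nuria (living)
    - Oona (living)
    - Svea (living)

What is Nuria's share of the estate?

The entire $166,500 passes to the siblings and their issue.
That amount ($166,500) is divided into 3 shares of $55,500: Oona and Svea each take $55,500; Nikolai's $55,500 share passes to Nikolai's issue.
Nikolai's share ($55,500) passes entirely to Nuria.

Nuria receives $55,500.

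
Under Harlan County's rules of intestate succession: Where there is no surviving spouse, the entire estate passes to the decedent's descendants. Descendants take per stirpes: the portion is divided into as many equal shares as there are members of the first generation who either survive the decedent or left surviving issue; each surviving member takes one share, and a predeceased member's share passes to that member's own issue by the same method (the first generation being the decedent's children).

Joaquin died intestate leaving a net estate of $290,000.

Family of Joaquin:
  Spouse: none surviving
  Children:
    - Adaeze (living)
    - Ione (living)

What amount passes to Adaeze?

Adaeze receives $145,000.

The entire $290,000 passes to the descendants.
That amount ($290,000) is divided into 2 shares of $145,000: Adaeze and Ione each take $145,000.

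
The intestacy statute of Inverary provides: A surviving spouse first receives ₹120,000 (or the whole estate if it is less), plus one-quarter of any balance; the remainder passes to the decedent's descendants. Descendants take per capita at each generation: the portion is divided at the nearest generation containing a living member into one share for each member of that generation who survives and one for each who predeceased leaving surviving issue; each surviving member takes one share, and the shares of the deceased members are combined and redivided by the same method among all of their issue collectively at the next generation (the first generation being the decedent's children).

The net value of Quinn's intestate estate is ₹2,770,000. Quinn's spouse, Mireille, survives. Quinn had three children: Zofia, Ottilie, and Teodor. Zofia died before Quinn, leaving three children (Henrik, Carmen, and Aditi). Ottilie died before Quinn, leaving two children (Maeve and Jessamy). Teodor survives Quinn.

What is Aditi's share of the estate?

Mireille first takes ₹120,000, leaving a balance of ₹2,650,000. Mireille then takes one-quarter of the balance (₹662,500), for a total of ₹782,500. The remaining ₹1,987,500 passes to the descendants.
The descendants' portion (₹1,987,500) is divided at the children's generation into 3 shares of ₹662,500. Teodor takes ₹662,500. The 2 shares of the deceased (Zofia and Ottilie) are combined into a pool of ₹1,325,000.
That pool (₹1,325,000) is divided at the grandchildren's generation equally among Henrik, Carmen, Aditi, Maeve, and Jessamy: ₹265,000 each.

Aditi receives ₹265,000.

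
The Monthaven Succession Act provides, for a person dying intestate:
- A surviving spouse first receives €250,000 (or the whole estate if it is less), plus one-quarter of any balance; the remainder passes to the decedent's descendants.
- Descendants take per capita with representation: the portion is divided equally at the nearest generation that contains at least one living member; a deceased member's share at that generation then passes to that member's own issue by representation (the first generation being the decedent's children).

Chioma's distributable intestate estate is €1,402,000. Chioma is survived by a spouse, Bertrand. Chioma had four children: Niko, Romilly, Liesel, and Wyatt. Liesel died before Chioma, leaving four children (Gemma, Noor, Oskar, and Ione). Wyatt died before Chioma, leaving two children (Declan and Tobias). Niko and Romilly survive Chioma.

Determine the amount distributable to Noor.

Noor receives €54,000.

Bertrand first takes €250,000, leaving a balance of €1,152,000. Bertrand then takes one-quarter of the balance (€288,000), for a total of €538,000. The remaining €864,000 passes to the descendants.
The descendants' portion (€864,000) is divided into 4 shares of €216,000: Niko and Romilly each take €216,000; Liesel's €216,000 share passes to Liesel's issue; Wyatt's €216,000 share passes to Wyatt's issue.
Liesel's share (€216,000) is divided into 4 shares of €54,000: Gemma, Noor, Oskar, and Ione each take €54,000.
Wyatt's share (€216,000) is divided into 2 shares of €108,000: Declan and Tobias each take €108,000.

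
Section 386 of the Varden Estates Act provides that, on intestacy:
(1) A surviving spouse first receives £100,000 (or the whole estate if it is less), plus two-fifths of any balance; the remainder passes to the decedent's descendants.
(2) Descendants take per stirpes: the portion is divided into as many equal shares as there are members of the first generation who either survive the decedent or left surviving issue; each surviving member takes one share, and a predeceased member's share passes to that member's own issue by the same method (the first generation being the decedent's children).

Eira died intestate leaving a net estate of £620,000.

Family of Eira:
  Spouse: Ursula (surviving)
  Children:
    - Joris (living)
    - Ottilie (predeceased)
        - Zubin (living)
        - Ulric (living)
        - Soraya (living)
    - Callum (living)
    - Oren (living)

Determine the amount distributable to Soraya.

Soraya receives £26,000.

Ursula first takes £100,000, leaving a balance of £520,000. Ursula then takes two-fifths of the balance (£208,000), for a total of £308,000. The remaining £312,000 passes to the descendants.
The descendants' portion (£312,000) is divided into 4 shares of £78,000: Joris, Callum, and Oren each take £78,000; Ottilie's £78,000 share passes to Ottilie's issue.
Ottilie's share (£78,000) is divided into 3 shares of £26,000: Zubin, Ulric, and Soraya each take £26,000.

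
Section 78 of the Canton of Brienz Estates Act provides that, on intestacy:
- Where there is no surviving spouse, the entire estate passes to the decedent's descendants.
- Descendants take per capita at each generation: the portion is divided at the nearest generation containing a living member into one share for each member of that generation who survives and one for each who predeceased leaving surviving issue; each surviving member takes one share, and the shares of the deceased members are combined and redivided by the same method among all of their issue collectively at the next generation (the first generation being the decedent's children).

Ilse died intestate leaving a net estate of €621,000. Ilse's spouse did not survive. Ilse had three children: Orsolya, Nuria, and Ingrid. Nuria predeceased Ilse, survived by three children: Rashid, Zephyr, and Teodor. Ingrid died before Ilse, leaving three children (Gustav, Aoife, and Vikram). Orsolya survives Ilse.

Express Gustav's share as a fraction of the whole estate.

The entire €621,000 passes to the descendants.
That amount (€621,000) is divided at the children's generation into 3 shares of €207,000. Orsolya takes €207,000. The 2 shares of the deceased (Nuria and Ingrid) are combined into a pool of €414,000.
That pool (€414,000) is divided at the grandchildren's generation equally among Rashid, Zephyr, Teodor, Gustav, Aoife, and Vikram: €69,000 each.

Gustav receives 1/9 of the estate.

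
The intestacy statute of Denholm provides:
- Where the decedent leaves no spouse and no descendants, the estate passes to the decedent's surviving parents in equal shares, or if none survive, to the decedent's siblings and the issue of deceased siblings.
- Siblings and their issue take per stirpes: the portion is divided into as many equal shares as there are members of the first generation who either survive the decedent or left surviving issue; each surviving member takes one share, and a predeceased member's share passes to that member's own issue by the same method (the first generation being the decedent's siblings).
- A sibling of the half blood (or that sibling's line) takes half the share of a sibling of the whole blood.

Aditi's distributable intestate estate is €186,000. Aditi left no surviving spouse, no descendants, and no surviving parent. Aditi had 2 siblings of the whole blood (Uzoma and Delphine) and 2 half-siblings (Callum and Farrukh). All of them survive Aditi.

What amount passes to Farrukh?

The entire €186,000 passes to the siblings and their issue.
Counting each half-blood sibling's line as half a unit, there are 3 units in €186,000, so one unit is €62,000. Whole-blood lines (Uzoma and Delphine) take €62,000 each; half-blood lines (Callum and Farrukh) take €31,000 each.

Farrukh receives €31,000.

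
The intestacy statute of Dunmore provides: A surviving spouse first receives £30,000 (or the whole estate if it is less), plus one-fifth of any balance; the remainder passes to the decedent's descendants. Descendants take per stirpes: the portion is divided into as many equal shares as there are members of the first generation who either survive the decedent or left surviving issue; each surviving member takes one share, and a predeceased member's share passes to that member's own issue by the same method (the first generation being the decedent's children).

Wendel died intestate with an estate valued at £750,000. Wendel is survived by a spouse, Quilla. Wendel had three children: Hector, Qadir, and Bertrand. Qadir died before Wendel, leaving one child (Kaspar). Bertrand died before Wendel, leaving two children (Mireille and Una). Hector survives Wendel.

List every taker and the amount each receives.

Quilla first takes £30,000, leaving a balance of £720,000. Quilla then takes one-fifth of the balance (£144,000), for a total of £174,000. The remaining £576,000 passes to the descendants.
The descendants' portion (£576,000) is divided into 3 shares of £192,000: Hector takes £192,000; Qadir's £192,000 share passes to Qadir's issue; Bertrand's £192,000 share passes to Bertrand's issue.
Qadir's share (£192,000) passes entirely to Kaspar.
Bertrand's share (£192,000) is divided into 2 shares of £96,000: Mireille and Una each take £96,000.

Quilla: £174,000; Hector: £192,000; Kaspar: £192,000; Mireille: £96,000; Una: £96,000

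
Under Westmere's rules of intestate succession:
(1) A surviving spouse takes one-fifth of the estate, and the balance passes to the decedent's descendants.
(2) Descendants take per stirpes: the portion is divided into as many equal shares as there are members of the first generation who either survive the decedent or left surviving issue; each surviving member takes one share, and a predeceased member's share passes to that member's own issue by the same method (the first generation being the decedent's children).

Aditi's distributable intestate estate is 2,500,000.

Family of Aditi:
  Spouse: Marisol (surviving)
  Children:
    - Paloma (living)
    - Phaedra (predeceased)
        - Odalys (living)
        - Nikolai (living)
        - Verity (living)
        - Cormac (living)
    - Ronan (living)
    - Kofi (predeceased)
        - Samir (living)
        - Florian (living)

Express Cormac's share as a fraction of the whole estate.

Marisol takes one-fifth of 2,500,000 = 500,000. The remaining 2,000,000 passes to the descendants.
The descendants' portion (2,000,000) is divided into 4 shares of 500,000: Paloma and Ronan each take 500,000; Phaedra's 500,000 share passes to Phaedra's issue; Kofi's 500,000 share passes to Kofi's issue.
Phaedra's share (500,000) is divided into 4 shares of 125,000: Odalys, Nikolai, Verity, and Cormac each take 125,000.
Kofi's share (500,000) is divided into 2 shares of 250,000: Samir and Florian each take 250,000.

Cormac receives 1/20 of the estate.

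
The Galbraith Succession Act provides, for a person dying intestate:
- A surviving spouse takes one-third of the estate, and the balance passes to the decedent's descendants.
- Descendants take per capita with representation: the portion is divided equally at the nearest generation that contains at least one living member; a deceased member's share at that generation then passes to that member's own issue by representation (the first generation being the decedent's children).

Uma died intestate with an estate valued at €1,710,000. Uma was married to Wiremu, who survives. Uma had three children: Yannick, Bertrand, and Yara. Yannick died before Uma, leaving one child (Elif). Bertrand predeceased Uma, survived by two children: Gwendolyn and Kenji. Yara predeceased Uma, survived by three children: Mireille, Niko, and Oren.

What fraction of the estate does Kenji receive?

Kenji receives 1/9 of the estate.

Wiremu takes one-third of €1,710,000 = €570,000. The remaining €1,140,000 passes to the descendants.
No child survives, so the initial division is made at the grandchildren's generation.
The descendants' portion (€1,140,000) is divided into 6 shares of €190,000: Elif, Gwendolyn, Kenji, Mireille, Niko, and Oren each take €190,000.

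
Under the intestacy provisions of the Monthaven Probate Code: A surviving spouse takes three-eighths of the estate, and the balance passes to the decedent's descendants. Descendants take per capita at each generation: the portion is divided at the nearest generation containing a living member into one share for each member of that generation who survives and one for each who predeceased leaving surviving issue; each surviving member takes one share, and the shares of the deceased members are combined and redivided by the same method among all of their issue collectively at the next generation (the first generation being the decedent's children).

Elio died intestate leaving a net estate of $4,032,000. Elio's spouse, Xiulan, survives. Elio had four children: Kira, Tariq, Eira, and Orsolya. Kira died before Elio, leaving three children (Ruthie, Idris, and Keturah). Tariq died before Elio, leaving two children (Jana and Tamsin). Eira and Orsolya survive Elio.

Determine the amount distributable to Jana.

Xiulan takes three-eighths of $4,032,000 = $1,512,000. The remaining $2,520,000 passes to the descendants.
The descendants' portion ($2,520,000) is divided at the children's generation into 4 shares of $630,000. Eira and Orsolya each take $630,000. The 2 shares of the deceased (Kira and Tariq) are combined into a pool of $1,260,000.
That pool ($1,260,000) is divided at the grandchildren's generation equally among Ruthie, Idris, Keturah, Jana, and Tamsin: $252,000 each.

Jana receives $252,000.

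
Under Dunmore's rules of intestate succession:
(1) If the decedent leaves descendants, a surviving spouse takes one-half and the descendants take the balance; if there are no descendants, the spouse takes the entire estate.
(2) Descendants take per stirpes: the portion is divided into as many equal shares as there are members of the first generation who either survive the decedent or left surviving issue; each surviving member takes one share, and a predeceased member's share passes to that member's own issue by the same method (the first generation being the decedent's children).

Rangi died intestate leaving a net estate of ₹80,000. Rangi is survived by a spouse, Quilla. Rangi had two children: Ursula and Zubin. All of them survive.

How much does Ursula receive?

Ursula receives ₹20,000.

Quilla takes one-half of ₹80,000 = ₹40,000. The remaining ₹40,000 passes to the descendants.
The descendants' portion (₹40,000) is divided into 2 shares of ₹20,000: Ursula and Zubin each take ₹20,000.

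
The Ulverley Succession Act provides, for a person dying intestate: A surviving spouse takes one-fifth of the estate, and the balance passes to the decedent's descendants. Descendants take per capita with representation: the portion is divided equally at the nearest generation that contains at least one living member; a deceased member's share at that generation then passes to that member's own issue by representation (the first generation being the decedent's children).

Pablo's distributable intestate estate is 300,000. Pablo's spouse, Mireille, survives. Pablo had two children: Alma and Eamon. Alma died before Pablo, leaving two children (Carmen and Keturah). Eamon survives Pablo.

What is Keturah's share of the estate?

Mireille takes one-fifth of 300,000 = 60,000. The remaining 240,000 passes to the descendants.
The descendants' portion (240,000) is divided into 2 shares of 120,000: Eamon takes 120,000; Alma's 120,000 share passes to Alma's issue.
Alma's share (120,000) is divided into 2 shares of 60,000: Carmen and Keturah each take 60,000.

Keturah receives 60,000.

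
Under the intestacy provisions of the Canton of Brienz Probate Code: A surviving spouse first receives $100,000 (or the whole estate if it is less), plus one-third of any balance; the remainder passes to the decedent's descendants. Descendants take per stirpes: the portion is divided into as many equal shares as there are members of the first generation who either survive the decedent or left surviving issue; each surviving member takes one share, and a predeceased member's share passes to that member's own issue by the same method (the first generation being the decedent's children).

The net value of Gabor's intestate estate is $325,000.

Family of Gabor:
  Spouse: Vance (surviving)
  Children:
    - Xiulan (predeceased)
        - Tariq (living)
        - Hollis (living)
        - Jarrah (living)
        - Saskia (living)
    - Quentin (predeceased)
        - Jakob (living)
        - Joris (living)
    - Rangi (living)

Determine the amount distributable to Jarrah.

Vance first takes $100,000, leaving a balance of $225,000. Vance then takes one-third of the balance ($75,000), for a total of $175,000. The remaining $150,000 passes to the descendants.
The descendants' portion ($150,000) is divided into 3 shares of $50,000: Rangi takes $50,000; Xiulan's $50,000 share passes to Xiulan's issue; Quentin's $50,000 share passes to Quentin's issue.
Xiulan's share ($50,000) is divided into 4 shares of $12,500: Tariq, Hollis, Jarrah, and Saskia each take $12,500.
Quentin's share ($50,000) is divided into 2 shares of $25,000: Jakob and Joris each take $25,000.

Jarrah receives $12,500.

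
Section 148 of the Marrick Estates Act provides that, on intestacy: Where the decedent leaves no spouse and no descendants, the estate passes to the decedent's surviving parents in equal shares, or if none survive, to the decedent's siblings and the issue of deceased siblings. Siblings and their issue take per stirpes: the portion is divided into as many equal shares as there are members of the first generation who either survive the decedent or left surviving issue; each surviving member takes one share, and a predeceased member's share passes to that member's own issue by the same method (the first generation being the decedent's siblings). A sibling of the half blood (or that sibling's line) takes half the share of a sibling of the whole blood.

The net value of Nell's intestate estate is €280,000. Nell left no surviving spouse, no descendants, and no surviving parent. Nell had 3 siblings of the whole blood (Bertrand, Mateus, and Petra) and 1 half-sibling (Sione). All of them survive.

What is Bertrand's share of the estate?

The entire €280,000 passes to the siblings and their issue.
Counting each half-blood sibling's line as half a unit, there are 7/2 units in €280,000, so one unit is €80,000. Whole-blood lines (Bertrand, Mateus, and Petra) take €80,000 each; half-blood lines (Sione) take €40,000 each.

Bertrand receives €80,000.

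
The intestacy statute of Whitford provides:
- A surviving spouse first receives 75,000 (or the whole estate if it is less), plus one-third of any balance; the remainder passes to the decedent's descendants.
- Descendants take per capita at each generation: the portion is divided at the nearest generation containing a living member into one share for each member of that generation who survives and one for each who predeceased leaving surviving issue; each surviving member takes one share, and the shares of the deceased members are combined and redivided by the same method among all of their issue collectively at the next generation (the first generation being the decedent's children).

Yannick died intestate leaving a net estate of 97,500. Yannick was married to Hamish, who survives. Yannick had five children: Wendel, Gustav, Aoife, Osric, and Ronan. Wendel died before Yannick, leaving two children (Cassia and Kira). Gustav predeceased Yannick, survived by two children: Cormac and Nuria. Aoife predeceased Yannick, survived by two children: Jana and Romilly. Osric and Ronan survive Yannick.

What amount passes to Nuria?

Nuria receives 1,500.

Hamish first takes 75,000, leaving a balance of 22,500. Hamish then takes one-third of the balance (7,500), for a total of 82,500. The remaining 15,000 passes to the descendants.
The descendants' portion (15,000) is divided at the children's generation into 5 shares of 3,000. Osric and Ronan each take 3,000. The 3 shares of the deceased (Wendel, Gustav, and Aoife) are combined into a pool of 9,000.
That pool (9,000) is divided at the grandchildren's generation equally among Cassia, Kira, Cormac, Nuria, Jana, and Romilly: 1,500 each.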